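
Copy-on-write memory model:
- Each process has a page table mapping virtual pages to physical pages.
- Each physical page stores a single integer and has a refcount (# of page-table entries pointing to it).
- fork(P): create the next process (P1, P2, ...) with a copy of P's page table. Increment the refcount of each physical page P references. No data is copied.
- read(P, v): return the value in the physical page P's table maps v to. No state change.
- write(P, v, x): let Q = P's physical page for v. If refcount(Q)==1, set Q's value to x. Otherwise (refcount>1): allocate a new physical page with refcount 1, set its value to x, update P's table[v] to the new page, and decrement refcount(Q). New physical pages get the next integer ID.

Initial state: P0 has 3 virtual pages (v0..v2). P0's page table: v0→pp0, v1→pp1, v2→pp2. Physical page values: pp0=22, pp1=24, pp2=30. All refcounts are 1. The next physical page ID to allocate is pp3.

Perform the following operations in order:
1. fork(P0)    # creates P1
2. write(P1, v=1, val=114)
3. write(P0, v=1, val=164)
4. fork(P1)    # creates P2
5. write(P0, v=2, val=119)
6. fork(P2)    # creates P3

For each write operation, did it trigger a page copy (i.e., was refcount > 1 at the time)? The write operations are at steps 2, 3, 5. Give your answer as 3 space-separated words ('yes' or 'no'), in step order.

Op 1: fork(P0) -> P1. 3 ppages; refcounts: pp0:2 pp1:2 pp2:2
Op 2: write(P1, v1, 114). refcount(pp1)=2>1 -> COPY to pp3. 4 ppages; refcounts: pp0:2 pp1:1 pp2:2 pp3:1
Op 3: write(P0, v1, 164). refcount(pp1)=1 -> write in place. 4 ppages; refcounts: pp0:2 pp1:1 pp2:2 pp3:1
Op 4: fork(P1) -> P2. 4 ppages; refcounts: pp0:3 pp1:1 pp2:3 pp3:2
Op 5: write(P0, v2, 119). refcount(pp2)=3>1 -> COPY to pp4. 5 ppages; refcounts: pp0:3 pp1:1 pp2:2 pp3:2 pp4:1
Op 6: fork(P2) -> P3. 5 ppages; refcounts: pp0:4 pp1:1 pp2:3 pp3:3 pp4:1

yes no yes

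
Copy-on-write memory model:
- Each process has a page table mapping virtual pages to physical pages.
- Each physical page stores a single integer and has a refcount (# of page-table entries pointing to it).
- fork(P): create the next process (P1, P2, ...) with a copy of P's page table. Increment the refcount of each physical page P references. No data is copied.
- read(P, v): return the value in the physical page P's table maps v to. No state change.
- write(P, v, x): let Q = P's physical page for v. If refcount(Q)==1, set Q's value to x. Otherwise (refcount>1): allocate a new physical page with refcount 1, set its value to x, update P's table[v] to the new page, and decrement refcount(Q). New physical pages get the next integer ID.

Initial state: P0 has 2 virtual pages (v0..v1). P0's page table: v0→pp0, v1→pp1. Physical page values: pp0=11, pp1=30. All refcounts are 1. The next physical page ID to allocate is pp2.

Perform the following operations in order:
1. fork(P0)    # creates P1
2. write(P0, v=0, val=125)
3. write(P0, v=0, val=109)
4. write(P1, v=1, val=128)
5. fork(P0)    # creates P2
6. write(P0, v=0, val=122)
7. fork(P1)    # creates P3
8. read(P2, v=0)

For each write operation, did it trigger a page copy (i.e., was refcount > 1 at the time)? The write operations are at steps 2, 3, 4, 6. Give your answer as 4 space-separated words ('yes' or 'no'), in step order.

Op 1: fork(P0) -> P1. 2 ppages; refcounts: pp0:2 pp1:2
Op 2: write(P0, v0, 125). refcount(pp0)=2>1 -> COPY to pp2. 3 ppages; refcounts: pp0:1 pp1:2 pp2:1
Op 3: write(P0, v0, 109). refcount(pp2)=1 -> write in place. 3 ppages; refcounts: pp0:1 pp1:2 pp2:1
Op 4: write(P1, v1, 128). refcount(pp1)=2>1 -> COPY to pp3. 4 ppages; refcounts: pp0:1 pp1:1 pp2:1 pp3:1
Op 5: fork(P0) -> P2. 4 ppages; refcounts: pp0:1 pp1:2 pp2:2 pp3:1
Op 6: write(P0, v0, 122). refcount(pp2)=2>1 -> COPY to pp4. 5 ppages; refcounts: pp0:1 pp1:2 pp2:1 pp3:1 pp4:1
Op 7: fork(P1) -> P3. 5 ppages; refcounts: pp0:2 pp1:2 pp2:1 pp3:2 pp4:1
Op 8: read(P2, v0) -> 109. No state change.

yes no yes yes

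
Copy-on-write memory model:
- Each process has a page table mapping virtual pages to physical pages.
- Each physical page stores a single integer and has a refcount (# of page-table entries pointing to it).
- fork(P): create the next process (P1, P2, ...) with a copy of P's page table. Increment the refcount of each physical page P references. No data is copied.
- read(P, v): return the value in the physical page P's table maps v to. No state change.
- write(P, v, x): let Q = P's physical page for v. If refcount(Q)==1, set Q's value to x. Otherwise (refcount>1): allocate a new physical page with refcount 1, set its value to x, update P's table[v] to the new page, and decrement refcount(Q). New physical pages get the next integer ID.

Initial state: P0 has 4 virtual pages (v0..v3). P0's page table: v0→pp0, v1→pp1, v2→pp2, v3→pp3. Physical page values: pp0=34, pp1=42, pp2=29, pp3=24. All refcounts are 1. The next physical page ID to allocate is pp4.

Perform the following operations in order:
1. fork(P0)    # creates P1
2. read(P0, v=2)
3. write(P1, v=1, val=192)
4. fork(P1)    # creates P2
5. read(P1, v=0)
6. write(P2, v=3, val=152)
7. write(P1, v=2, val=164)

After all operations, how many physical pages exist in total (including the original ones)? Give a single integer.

Op 1: fork(P0) -> P1. 4 ppages; refcounts: pp0:2 pp1:2 pp2:2 pp3:2
Op 2: read(P0, v2) -> 29. No state change.
Op 3: write(P1, v1, 192). refcount(pp1)=2>1 -> COPY to pp4. 5 ppages; refcounts: pp0:2 pp1:1 pp2:2 pp3:2 pp4:1
Op 4: fork(P1) -> P2. 5 ppages; refcounts: pp0:3 pp1:1 pp2:3 pp3:3 pp4:2
Op 5: read(P1, v0) -> 34. No state change.
Op 6: write(P2, v3, 152). refcount(pp3)=3>1 -> COPY to pp5. 6 ppages; refcounts: pp0:3 pp1:1 pp2:3 pp3:2 pp4:2 pp5:1
Op 7: write(P1, v2, 164). refcount(pp2)=3>1 -> COPY to pp6. 7 ppages; refcounts: pp0:3 pp1:1 pp2:2 pp3:2 pp4:2 pp5:1 pp6:1

Answer: 7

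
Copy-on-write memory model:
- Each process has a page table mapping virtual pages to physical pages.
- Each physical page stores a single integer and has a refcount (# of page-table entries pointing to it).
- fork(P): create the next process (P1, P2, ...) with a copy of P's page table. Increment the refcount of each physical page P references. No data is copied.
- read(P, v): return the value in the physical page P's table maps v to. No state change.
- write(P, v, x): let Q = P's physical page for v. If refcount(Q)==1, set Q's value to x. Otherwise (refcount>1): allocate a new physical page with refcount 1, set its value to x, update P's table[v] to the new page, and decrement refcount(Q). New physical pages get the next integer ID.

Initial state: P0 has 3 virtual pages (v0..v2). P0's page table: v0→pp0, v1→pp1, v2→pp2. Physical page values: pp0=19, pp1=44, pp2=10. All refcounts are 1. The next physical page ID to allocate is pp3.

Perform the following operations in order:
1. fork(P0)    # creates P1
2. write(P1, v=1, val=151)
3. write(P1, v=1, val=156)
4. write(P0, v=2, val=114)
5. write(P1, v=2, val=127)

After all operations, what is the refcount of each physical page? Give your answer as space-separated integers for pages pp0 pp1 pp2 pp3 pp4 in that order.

Op 1: fork(P0) -> P1. 3 ppages; refcounts: pp0:2 pp1:2 pp2:2
Op 2: write(P1, v1, 151). refcount(pp1)=2>1 -> COPY to pp3. 4 ppages; refcounts: pp0:2 pp1:1 pp2:2 pp3:1
Op 3: write(P1, v1, 156). refcount(pp3)=1 -> write in place. 4 ppages; refcounts: pp0:2 pp1:1 pp2:2 pp3:1
Op 4: write(P0, v2, 114). refcount(pp2)=2>1 -> COPY to pp4. 5 ppages; refcounts: pp0:2 pp1:1 pp2:1 pp3:1 pp4:1
Op 5: write(P1, v2, 127). refcount(pp2)=1 -> write in place. 5 ppages; refcounts: pp0:2 pp1:1 pp2:1 pp3:1 pp4:1

Answer: 2 1 1 1 1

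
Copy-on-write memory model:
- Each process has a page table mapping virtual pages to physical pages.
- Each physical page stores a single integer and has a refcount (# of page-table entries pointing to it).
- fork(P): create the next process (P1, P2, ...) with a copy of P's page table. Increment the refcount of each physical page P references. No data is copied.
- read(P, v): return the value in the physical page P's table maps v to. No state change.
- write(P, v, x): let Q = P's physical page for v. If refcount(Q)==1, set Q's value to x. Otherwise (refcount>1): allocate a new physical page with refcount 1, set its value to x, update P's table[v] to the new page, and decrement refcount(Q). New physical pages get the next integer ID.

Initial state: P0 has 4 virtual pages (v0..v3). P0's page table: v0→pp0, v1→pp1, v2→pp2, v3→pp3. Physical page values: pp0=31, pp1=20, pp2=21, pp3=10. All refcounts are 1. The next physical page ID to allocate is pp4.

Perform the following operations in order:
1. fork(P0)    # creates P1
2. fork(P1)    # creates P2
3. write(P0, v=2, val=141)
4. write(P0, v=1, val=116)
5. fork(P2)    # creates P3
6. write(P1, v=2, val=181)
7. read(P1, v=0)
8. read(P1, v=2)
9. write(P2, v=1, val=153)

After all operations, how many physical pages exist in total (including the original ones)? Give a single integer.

Answer: 8

Derivation:
Op 1: fork(P0) -> P1. 4 ppages; refcounts: pp0:2 pp1:2 pp2:2 pp3:2
Op 2: fork(P1) -> P2. 4 ppages; refcounts: pp0:3 pp1:3 pp2:3 pp3:3
Op 3: write(P0, v2, 141). refcount(pp2)=3>1 -> COPY to pp4. 5 ppages; refcounts: pp0:3 pp1:3 pp2:2 pp3:3 pp4:1
Op 4: write(P0, v1, 116). refcount(pp1)=3>1 -> COPY to pp5. 6 ppages; refcounts: pp0:3 pp1:2 pp2:2 pp3:3 pp4:1 pp5:1
Op 5: fork(P2) -> P3. 6 ppages; refcounts: pp0:4 pp1:3 pp2:3 pp3:4 pp4:1 pp5:1
Op 6: write(P1, v2, 181). refcount(pp2)=3>1 -> COPY to pp6. 7 ppages; refcounts: pp0:4 pp1:3 pp2:2 pp3:4 pp4:1 pp5:1 pp6:1
Op 7: read(P1, v0) -> 31. No state change.
Op 8: read(P1, v2) -> 181. No state change.
Op 9: write(P2, v1, 153). refcount(pp1)=3>1 -> COPY to pp7. 8 ppages; refcounts: pp0:4 pp1:2 pp2:2 pp3:4 pp4:1 pp5:1 pp6:1 pp7:1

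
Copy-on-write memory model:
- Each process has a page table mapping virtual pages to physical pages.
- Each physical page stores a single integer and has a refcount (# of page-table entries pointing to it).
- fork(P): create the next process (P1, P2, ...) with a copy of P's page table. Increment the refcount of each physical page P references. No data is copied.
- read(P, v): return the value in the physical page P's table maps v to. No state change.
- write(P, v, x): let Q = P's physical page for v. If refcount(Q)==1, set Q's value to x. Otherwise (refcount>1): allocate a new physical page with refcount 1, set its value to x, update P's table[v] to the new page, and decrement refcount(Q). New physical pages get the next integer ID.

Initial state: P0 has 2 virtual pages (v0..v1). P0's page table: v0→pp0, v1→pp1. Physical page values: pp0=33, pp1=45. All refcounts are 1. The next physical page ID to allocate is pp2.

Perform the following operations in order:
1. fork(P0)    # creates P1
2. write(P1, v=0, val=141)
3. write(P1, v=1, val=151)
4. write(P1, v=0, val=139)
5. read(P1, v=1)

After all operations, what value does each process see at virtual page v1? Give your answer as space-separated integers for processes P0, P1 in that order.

Op 1: fork(P0) -> P1. 2 ppages; refcounts: pp0:2 pp1:2
Op 2: write(P1, v0, 141). refcount(pp0)=2>1 -> COPY to pp2. 3 ppages; refcounts: pp0:1 pp1:2 pp2:1
Op 3: write(P1, v1, 151). refcount(pp1)=2>1 -> COPY to pp3. 4 ppages; refcounts: pp0:1 pp1:1 pp2:1 pp3:1
Op 4: write(P1, v0, 139). refcount(pp2)=1 -> write in place. 4 ppages; refcounts: pp0:1 pp1:1 pp2:1 pp3:1
Op 5: read(P1, v1) -> 151. No state change.
P0: v1 -> pp1 = 45
P1: v1 -> pp3 = 151

Answer: 45 151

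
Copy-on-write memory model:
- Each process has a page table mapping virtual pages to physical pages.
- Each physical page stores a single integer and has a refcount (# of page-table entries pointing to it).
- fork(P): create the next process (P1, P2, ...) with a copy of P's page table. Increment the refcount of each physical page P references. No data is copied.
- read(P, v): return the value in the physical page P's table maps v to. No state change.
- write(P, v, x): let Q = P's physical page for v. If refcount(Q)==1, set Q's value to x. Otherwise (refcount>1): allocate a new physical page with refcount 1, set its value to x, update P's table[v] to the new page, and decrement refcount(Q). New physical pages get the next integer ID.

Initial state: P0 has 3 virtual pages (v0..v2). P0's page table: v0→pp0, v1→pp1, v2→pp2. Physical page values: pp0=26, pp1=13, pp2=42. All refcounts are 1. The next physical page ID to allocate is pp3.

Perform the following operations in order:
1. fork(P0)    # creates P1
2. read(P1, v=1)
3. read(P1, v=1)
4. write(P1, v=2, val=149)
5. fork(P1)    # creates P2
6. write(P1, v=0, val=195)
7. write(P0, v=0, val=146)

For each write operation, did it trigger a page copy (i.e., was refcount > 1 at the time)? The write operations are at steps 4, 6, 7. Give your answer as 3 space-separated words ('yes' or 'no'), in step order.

Op 1: fork(P0) -> P1. 3 ppages; refcounts: pp0:2 pp1:2 pp2:2
Op 2: read(P1, v1) -> 13. No state change.
Op 3: read(P1, v1) -> 13. No state change.
Op 4: write(P1, v2, 149). refcount(pp2)=2>1 -> COPY to pp3. 4 ppages; refcounts: pp0:2 pp1:2 pp2:1 pp3:1
Op 5: fork(P1) -> P2. 4 ppages; refcounts: pp0:3 pp1:3 pp2:1 pp3:2
Op 6: write(P1, v0, 195). refcount(pp0)=3>1 -> COPY to pp4. 5 ppages; refcounts: pp0:2 pp1:3 pp2:1 pp3:2 pp4:1
Op 7: write(P0, v0, 146). refcount(pp0)=2>1 -> COPY to pp5. 6 ppages; refcounts: pp0:1 pp1:3 pp2:1 pp3:2 pp4:1 pp5:1

yes yes yes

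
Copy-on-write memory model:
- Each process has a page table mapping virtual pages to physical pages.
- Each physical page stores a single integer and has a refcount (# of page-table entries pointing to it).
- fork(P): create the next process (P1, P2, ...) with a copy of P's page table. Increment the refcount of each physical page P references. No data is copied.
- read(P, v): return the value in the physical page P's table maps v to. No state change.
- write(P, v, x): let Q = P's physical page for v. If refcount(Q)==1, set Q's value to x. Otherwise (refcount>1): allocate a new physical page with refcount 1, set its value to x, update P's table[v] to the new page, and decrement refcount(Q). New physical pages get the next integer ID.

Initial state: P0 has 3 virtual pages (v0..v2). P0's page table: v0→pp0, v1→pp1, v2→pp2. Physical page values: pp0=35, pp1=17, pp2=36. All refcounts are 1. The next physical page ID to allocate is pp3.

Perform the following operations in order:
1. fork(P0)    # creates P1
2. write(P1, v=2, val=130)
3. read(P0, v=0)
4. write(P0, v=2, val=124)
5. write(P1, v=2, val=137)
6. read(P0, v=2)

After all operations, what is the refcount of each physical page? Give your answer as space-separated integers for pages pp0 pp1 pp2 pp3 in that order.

Answer: 2 2 1 1

Derivation:
Op 1: fork(P0) -> P1. 3 ppages; refcounts: pp0:2 pp1:2 pp2:2
Op 2: write(P1, v2, 130). refcount(pp2)=2>1 -> COPY to pp3. 4 ppages; refcounts: pp0:2 pp1:2 pp2:1 pp3:1
Op 3: read(P0, v0) -> 35. No state change.
Op 4: write(P0, v2, 124). refcount(pp2)=1 -> write in place. 4 ppages; refcounts: pp0:2 pp1:2 pp2:1 pp3:1
Op 5: write(P1, v2, 137). refcount(pp3)=1 -> write in place. 4 ppages; refcounts: pp0:2 pp1:2 pp2:1 pp3:1
Op 6: read(P0, v2) -> 124. No state change.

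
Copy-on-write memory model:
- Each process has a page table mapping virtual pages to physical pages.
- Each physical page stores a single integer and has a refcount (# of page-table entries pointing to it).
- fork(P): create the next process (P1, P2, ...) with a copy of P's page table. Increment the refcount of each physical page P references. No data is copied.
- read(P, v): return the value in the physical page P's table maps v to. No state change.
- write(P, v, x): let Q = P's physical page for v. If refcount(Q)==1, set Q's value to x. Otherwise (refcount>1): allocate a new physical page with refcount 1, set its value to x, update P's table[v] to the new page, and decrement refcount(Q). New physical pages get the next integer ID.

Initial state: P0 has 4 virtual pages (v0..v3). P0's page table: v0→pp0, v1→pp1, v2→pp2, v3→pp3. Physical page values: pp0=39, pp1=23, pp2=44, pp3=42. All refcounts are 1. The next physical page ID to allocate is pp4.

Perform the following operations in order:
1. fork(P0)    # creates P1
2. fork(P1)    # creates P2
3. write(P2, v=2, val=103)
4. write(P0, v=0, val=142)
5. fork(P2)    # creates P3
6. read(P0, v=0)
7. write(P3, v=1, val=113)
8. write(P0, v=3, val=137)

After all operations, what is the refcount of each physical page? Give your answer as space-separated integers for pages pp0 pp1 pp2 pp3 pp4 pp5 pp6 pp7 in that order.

Answer: 3 3 2 3 2 1 1 1

Derivation:
Op 1: fork(P0) -> P1. 4 ppages; refcounts: pp0:2 pp1:2 pp2:2 pp3:2
Op 2: fork(P1) -> P2. 4 ppages; refcounts: pp0:3 pp1:3 pp2:3 pp3:3
Op 3: write(P2, v2, 103). refcount(pp2)=3>1 -> COPY to pp4. 5 ppages; refcounts: pp0:3 pp1:3 pp2:2 pp3:3 pp4:1
Op 4: write(P0, v0, 142). refcount(pp0)=3>1 -> COPY to pp5. 6 ppages; refcounts: pp0:2 pp1:3 pp2:2 pp3:3 pp4:1 pp5:1
Op 5: fork(P2) -> P3. 6 ppages; refcounts: pp0:3 pp1:4 pp2:2 pp3:4 pp4:2 pp5:1
Op 6: read(P0, v0) -> 142. No state change.
Op 7: write(P3, v1, 113). refcount(pp1)=4>1 -> COPY to pp6. 7 ppages; refcounts: pp0:3 pp1:3 pp2:2 pp3:4 pp4:2 pp5:1 pp6:1
Op 8: write(P0, v3, 137). refcount(pp3)=4>1 -> COPY to pp7. 8 ppages; refcounts: pp0:3 pp1:3 pp2:2 pp3:3 pp4:2 pp5:1 pp6:1 pp7:1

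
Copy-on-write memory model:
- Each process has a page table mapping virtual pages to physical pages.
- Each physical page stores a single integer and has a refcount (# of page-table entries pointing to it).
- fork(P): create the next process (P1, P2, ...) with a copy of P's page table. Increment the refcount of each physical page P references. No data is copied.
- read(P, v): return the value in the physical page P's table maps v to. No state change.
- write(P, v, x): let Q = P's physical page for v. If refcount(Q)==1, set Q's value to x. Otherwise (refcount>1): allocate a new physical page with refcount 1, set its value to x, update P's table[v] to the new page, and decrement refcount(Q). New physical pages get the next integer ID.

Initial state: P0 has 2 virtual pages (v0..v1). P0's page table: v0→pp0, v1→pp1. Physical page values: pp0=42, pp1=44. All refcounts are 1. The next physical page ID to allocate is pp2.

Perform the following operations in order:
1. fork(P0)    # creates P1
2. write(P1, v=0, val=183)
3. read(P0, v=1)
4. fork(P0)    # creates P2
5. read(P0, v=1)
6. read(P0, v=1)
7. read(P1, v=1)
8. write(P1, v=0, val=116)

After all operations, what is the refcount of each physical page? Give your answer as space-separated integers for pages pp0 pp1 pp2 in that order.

Op 1: fork(P0) -> P1. 2 ppages; refcounts: pp0:2 pp1:2
Op 2: write(P1, v0, 183). refcount(pp0)=2>1 -> COPY to pp2. 3 ppages; refcounts: pp0:1 pp1:2 pp2:1
Op 3: read(P0, v1) -> 44. No state change.
Op 4: fork(P0) -> P2. 3 ppages; refcounts: pp0:2 pp1:3 pp2:1
Op 5: read(P0, v1) -> 44. No state change.
Op 6: read(P0, v1) -> 44. No state change.
Op 7: read(P1, v1) -> 44. No state change.
Op 8: write(P1, v0, 116). refcount(pp2)=1 -> write in place. 3 ppages; refcounts: pp0:2 pp1:3 pp2:1

Answer: 2 3 1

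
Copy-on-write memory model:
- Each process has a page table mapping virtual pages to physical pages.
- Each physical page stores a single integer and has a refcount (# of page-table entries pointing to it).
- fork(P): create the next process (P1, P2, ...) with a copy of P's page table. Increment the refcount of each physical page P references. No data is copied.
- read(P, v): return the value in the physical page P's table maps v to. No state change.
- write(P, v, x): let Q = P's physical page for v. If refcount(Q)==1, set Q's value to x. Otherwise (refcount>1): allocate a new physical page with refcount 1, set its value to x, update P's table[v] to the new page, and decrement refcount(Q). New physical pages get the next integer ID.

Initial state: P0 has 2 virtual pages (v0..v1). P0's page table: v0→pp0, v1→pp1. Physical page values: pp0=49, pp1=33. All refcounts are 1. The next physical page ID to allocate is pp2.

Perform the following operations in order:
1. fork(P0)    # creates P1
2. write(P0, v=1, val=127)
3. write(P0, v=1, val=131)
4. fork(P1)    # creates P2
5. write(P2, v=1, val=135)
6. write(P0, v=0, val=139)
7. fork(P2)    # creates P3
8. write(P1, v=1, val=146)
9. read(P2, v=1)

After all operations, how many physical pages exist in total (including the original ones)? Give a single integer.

Op 1: fork(P0) -> P1. 2 ppages; refcounts: pp0:2 pp1:2
Op 2: write(P0, v1, 127). refcount(pp1)=2>1 -> COPY to pp2. 3 ppages; refcounts: pp0:2 pp1:1 pp2:1
Op 3: write(P0, v1, 131). refcount(pp2)=1 -> write in place. 3 ppages; refcounts: pp0:2 pp1:1 pp2:1
Op 4: fork(P1) -> P2. 3 ppages; refcounts: pp0:3 pp1:2 pp2:1
Op 5: write(P2, v1, 135). refcount(pp1)=2>1 -> COPY to pp3. 4 ppages; refcounts: pp0:3 pp1:1 pp2:1 pp3:1
Op 6: write(P0, v0, 139). refcount(pp0)=3>1 -> COPY to pp4. 5 ppages; refcounts: pp0:2 pp1:1 pp2:1 pp3:1 pp4:1
Op 7: fork(P2) -> P3. 5 ppages; refcounts: pp0:3 pp1:1 pp2:1 pp3:2 pp4:1
Op 8: write(P1, v1, 146). refcount(pp1)=1 -> write in place. 5 ppages; refcounts: pp0:3 pp1:1 pp2:1 pp3:2 pp4:1
Op 9: read(P2, v1) -> 135. No state change.

Answer: 5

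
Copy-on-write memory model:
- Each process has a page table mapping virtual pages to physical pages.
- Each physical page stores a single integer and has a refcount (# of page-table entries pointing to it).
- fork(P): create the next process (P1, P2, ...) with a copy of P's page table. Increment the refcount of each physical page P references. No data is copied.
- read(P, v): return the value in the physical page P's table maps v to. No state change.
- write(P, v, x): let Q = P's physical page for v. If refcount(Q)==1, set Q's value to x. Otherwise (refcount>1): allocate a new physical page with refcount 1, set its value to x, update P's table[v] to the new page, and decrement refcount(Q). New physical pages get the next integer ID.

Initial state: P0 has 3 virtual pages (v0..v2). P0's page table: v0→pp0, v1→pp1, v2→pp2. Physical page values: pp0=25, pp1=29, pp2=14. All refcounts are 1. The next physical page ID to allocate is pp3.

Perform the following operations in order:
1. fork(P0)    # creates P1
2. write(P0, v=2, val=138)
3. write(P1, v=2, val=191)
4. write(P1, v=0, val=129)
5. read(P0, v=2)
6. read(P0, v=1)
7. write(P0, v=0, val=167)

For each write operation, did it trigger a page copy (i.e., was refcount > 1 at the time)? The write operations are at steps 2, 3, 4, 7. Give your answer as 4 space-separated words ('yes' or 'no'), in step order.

Op 1: fork(P0) -> P1. 3 ppages; refcounts: pp0:2 pp1:2 pp2:2
Op 2: write(P0, v2, 138). refcount(pp2)=2>1 -> COPY to pp3. 4 ppages; refcounts: pp0:2 pp1:2 pp2:1 pp3:1
Op 3: write(P1, v2, 191). refcount(pp2)=1 -> write in place. 4 ppages; refcounts: pp0:2 pp1:2 pp2:1 pp3:1
Op 4: write(P1, v0, 129). refcount(pp0)=2>1 -> COPY to pp4. 5 ppages; refcounts: pp0:1 pp1:2 pp2:1 pp3:1 pp4:1
Op 5: read(P0, v2) -> 138. No state change.
Op 6: read(P0, v1) -> 29. No state change.
Op 7: write(P0, v0, 167). refcount(pp0)=1 -> write in place. 5 ppages; refcounts: pp0:1 pp1:2 pp2:1 pp3:1 pp4:1

yes no yes no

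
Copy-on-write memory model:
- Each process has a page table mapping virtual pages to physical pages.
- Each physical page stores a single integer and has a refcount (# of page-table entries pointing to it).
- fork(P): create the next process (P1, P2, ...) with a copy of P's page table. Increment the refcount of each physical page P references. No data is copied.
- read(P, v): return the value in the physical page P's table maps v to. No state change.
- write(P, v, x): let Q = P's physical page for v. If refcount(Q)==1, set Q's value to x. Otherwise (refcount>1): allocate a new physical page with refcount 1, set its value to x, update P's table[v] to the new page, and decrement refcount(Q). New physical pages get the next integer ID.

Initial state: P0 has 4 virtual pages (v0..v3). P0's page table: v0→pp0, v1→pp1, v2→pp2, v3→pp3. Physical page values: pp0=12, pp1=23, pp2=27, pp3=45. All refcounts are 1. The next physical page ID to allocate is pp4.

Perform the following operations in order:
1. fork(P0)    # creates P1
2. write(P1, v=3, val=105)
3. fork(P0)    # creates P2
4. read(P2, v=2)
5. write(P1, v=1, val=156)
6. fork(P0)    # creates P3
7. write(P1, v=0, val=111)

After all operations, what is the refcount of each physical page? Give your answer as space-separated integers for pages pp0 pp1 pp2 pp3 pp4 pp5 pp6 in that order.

Op 1: fork(P0) -> P1. 4 ppages; refcounts: pp0:2 pp1:2 pp2:2 pp3:2
Op 2: write(P1, v3, 105). refcount(pp3)=2>1 -> COPY to pp4. 5 ppages; refcounts: pp0:2 pp1:2 pp2:2 pp3:1 pp4:1
Op 3: fork(P0) -> P2. 5 ppages; refcounts: pp0:3 pp1:3 pp2:3 pp3:2 pp4:1
Op 4: read(P2, v2) -> 27. No state change.
Op 5: write(P1, v1, 156). refcount(pp1)=3>1 -> COPY to pp5. 6 ppages; refcounts: pp0:3 pp1:2 pp2:3 pp3:2 pp4:1 pp5:1
Op 6: fork(P0) -> P3. 6 ppages; refcounts: pp0:4 pp1:3 pp2:4 pp3:3 pp4:1 pp5:1
Op 7: write(P1, v0, 111). refcount(pp0)=4>1 -> COPY to pp6. 7 ppages; refcounts: pp0:3 pp1:3 pp2:4 pp3:3 pp4:1 pp5:1 pp6:1

Answer: 3 3 4 3 1 1 1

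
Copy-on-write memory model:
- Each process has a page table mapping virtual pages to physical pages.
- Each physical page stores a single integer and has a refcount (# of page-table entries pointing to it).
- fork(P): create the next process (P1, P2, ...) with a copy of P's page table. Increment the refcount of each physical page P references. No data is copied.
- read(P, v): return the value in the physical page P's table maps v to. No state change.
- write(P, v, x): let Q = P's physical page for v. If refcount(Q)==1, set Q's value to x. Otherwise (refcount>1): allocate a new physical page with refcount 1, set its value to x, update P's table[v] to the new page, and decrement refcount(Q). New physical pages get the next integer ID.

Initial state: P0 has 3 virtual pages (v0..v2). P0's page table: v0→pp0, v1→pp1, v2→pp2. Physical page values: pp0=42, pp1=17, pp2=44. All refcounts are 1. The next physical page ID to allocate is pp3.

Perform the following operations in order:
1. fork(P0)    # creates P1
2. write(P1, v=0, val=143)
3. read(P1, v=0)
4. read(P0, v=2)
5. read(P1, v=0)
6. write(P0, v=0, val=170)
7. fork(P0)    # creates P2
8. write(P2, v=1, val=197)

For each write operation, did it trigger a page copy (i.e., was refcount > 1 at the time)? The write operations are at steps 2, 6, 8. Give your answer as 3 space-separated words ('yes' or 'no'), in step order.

Op 1: fork(P0) -> P1. 3 ppages; refcounts: pp0:2 pp1:2 pp2:2
Op 2: write(P1, v0, 143). refcount(pp0)=2>1 -> COPY to pp3. 4 ppages; refcounts: pp0:1 pp1:2 pp2:2 pp3:1
Op 3: read(P1, v0) -> 143. No state change.
Op 4: read(P0, v2) -> 44. No state change.
Op 5: read(P1, v0) -> 143. No state change.
Op 6: write(P0, v0, 170). refcount(pp0)=1 -> write in place. 4 ppages; refcounts: pp0:1 pp1:2 pp2:2 pp3:1
Op 7: fork(P0) -> P2. 4 ppages; refcounts: pp0:2 pp1:3 pp2:3 pp3:1
Op 8: write(P2, v1, 197). refcount(pp1)=3>1 -> COPY to pp4. 5 ppages; refcounts: pp0:2 pp1:2 pp2:3 pp3:1 pp4:1

yes no yes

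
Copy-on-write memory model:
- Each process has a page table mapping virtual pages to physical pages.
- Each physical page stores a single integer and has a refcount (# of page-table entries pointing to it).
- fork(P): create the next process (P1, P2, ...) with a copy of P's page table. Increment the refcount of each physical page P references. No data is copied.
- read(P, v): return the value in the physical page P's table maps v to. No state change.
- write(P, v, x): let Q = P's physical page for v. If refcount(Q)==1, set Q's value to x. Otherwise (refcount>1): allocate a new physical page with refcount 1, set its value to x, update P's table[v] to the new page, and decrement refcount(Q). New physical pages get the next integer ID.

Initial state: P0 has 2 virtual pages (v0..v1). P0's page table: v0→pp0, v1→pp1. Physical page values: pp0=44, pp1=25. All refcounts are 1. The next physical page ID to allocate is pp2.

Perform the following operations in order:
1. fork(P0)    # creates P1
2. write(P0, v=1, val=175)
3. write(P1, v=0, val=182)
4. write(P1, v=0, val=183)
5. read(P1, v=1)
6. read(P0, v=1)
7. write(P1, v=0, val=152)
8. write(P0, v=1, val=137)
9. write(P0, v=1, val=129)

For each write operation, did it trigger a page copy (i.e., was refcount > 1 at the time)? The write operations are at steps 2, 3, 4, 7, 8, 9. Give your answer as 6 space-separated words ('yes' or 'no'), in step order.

Op 1: fork(P0) -> P1. 2 ppages; refcounts: pp0:2 pp1:2
Op 2: write(P0, v1, 175). refcount(pp1)=2>1 -> COPY to pp2. 3 ppages; refcounts: pp0:2 pp1:1 pp2:1
Op 3: write(P1, v0, 182). refcount(pp0)=2>1 -> COPY to pp3. 4 ppages; refcounts: pp0:1 pp1:1 pp2:1 pp3:1
Op 4: write(P1, v0, 183). refcount(pp3)=1 -> write in place. 4 ppages; refcounts: pp0:1 pp1:1 pp2:1 pp3:1
Op 5: read(P1, v1) -> 25. No state change.
Op 6: read(P0, v1) -> 175. No state change.
Op 7: write(P1, v0, 152). refcount(pp3)=1 -> write in place. 4 ppages; refcounts: pp0:1 pp1:1 pp2:1 pp3:1
Op 8: write(P0, v1, 137). refcount(pp2)=1 -> write in place. 4 ppages; refcounts: pp0:1 pp1:1 pp2:1 pp3:1
Op 9: write(P0, v1, 129). refcount(pp2)=1 -> write in place. 4 ppages; refcounts: pp0:1 pp1:1 pp2:1 pp3:1

yes yes no no no no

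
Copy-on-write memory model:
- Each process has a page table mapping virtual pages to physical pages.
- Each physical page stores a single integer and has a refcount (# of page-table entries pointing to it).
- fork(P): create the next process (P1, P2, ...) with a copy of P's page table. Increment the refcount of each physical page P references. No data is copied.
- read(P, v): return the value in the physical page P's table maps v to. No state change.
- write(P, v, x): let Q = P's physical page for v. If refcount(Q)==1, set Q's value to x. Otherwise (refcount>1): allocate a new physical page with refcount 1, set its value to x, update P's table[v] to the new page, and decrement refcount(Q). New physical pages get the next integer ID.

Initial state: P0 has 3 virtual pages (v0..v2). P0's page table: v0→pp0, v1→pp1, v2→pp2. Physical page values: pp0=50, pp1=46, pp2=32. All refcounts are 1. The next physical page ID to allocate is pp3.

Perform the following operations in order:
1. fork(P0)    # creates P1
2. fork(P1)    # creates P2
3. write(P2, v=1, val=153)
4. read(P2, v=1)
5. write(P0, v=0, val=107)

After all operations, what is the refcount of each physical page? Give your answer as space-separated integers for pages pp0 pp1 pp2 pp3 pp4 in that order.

Answer: 2 2 3 1 1

Derivation:
Op 1: fork(P0) -> P1. 3 ppages; refcounts: pp0:2 pp1:2 pp2:2
Op 2: fork(P1) -> P2. 3 ppages; refcounts: pp0:3 pp1:3 pp2:3
Op 3: write(P2, v1, 153). refcount(pp1)=3>1 -> COPY to pp3. 4 ppages; refcounts: pp0:3 pp1:2 pp2:3 pp3:1
Op 4: read(P2, v1) -> 153. No state change.
Op 5: write(P0, v0, 107). refcount(pp0)=3>1 -> COPY to pp4. 5 ppages; refcounts: pp0:2 pp1:2 pp2:3 pp3:1 pp4:1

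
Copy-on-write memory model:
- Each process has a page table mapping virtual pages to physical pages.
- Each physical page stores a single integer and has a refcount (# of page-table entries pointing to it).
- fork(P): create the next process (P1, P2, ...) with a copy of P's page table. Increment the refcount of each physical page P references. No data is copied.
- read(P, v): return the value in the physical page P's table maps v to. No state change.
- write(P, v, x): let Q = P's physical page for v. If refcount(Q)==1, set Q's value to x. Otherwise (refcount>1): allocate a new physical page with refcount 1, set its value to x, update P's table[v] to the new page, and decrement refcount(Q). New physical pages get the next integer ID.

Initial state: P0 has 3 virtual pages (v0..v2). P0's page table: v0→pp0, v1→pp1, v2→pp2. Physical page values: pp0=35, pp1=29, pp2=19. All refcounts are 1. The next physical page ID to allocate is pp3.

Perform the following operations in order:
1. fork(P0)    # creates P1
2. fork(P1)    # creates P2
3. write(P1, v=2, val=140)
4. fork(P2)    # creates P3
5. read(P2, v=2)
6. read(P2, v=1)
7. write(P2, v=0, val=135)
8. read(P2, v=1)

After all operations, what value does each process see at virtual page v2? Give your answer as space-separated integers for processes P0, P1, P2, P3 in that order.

Op 1: fork(P0) -> P1. 3 ppages; refcounts: pp0:2 pp1:2 pp2:2
Op 2: fork(P1) -> P2. 3 ppages; refcounts: pp0:3 pp1:3 pp2:3
Op 3: write(P1, v2, 140). refcount(pp2)=3>1 -> COPY to pp3. 4 ppages; refcounts: pp0:3 pp1:3 pp2:2 pp3:1
Op 4: fork(P2) -> P3. 4 ppages; refcounts: pp0:4 pp1:4 pp2:3 pp3:1
Op 5: read(P2, v2) -> 19. No state change.
Op 6: read(P2, v1) -> 29. No state change.
Op 7: write(P2, v0, 135). refcount(pp0)=4>1 -> COPY to pp4. 5 ppages; refcounts: pp0:3 pp1:4 pp2:3 pp3:1 pp4:1
Op 8: read(P2, v1) -> 29. No state change.
P0: v2 -> pp2 = 19
P1: v2 -> pp3 = 140
P2: v2 -> pp2 = 19
P3: v2 -> pp2 = 19

Answer: 19 140 19 19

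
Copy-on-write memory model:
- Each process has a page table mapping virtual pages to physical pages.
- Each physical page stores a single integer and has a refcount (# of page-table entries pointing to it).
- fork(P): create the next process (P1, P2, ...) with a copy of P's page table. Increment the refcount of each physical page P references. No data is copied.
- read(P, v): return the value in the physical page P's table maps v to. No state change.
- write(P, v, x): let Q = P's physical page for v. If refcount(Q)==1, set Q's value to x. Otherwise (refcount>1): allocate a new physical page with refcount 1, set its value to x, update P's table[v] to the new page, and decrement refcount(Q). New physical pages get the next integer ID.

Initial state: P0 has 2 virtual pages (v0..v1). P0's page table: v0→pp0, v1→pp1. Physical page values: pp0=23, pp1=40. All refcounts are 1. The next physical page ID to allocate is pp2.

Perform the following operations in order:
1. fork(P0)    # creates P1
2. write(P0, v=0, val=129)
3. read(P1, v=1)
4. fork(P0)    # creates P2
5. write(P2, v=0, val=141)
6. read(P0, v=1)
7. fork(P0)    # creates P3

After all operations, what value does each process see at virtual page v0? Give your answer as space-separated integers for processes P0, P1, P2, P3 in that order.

Answer: 129 23 141 129

Derivation:
Op 1: fork(P0) -> P1. 2 ppages; refcounts: pp0:2 pp1:2
Op 2: write(P0, v0, 129). refcount(pp0)=2>1 -> COPY to pp2. 3 ppages; refcounts: pp0:1 pp1:2 pp2:1
Op 3: read(P1, v1) -> 40. No state change.
Op 4: fork(P0) -> P2. 3 ppages; refcounts: pp0:1 pp1:3 pp2:2
Op 5: write(P2, v0, 141). refcount(pp2)=2>1 -> COPY to pp3. 4 ppages; refcounts: pp0:1 pp1:3 pp2:1 pp3:1
Op 6: read(P0, v1) -> 40. No state change.
Op 7: fork(P0) -> P3. 4 ppages; refcounts: pp0:1 pp1:4 pp2:2 pp3:1
P0: v0 -> pp2 = 129
P1: v0 -> pp0 = 23
P2: v0 -> pp3 = 141
P3: v0 -> pp2 = 129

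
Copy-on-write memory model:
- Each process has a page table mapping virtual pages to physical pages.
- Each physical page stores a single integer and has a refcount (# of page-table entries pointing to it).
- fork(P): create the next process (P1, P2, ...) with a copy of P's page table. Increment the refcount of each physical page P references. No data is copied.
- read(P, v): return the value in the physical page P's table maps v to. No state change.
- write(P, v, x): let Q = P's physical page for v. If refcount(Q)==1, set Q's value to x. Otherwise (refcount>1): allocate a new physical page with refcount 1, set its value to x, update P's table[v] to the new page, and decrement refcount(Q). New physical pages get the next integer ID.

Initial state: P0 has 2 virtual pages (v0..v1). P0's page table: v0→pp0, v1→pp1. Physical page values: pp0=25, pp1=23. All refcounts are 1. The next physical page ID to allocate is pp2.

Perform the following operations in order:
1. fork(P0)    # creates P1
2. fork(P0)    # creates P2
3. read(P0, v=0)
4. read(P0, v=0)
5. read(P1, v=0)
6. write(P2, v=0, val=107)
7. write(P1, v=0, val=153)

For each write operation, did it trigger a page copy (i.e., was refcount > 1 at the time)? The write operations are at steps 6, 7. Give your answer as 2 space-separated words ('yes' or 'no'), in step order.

Op 1: fork(P0) -> P1. 2 ppages; refcounts: pp0:2 pp1:2
Op 2: fork(P0) -> P2. 2 ppages; refcounts: pp0:3 pp1:3
Op 3: read(P0, v0) -> 25. No state change.
Op 4: read(P0, v0) -> 25. No state change.
Op 5: read(P1, v0) -> 25. No state change.
Op 6: write(P2, v0, 107). refcount(pp0)=3>1 -> COPY to pp2. 3 ppages; refcounts: pp0:2 pp1:3 pp2:1
Op 7: write(P1, v0, 153). refcount(pp0)=2>1 -> COPY to pp3. 4 ppages; refcounts: pp0:1 pp1:3 pp2:1 pp3:1

yes yes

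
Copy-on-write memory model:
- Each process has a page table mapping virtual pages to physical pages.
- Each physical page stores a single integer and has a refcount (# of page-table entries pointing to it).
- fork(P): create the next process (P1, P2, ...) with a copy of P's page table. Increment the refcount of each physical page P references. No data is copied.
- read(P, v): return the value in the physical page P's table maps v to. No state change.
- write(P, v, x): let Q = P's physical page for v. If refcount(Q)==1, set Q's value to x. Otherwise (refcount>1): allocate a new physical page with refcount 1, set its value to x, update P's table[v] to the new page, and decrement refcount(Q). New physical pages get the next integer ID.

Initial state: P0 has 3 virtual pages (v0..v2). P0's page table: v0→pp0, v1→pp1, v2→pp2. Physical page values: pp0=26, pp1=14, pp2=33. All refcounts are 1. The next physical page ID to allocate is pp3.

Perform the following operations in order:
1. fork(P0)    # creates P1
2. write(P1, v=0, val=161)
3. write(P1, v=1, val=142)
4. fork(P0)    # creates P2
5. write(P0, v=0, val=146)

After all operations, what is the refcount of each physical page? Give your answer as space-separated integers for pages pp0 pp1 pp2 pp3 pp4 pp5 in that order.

Op 1: fork(P0) -> P1. 3 ppages; refcounts: pp0:2 pp1:2 pp2:2
Op 2: write(P1, v0, 161). refcount(pp0)=2>1 -> COPY to pp3. 4 ppages; refcounts: pp0:1 pp1:2 pp2:2 pp3:1
Op 3: write(P1, v1, 142). refcount(pp1)=2>1 -> COPY to pp4. 5 ppages; refcounts: pp0:1 pp1:1 pp2:2 pp3:1 pp4:1
Op 4: fork(P0) -> P2. 5 ppages; refcounts: pp0:2 pp1:2 pp2:3 pp3:1 pp4:1
Op 5: write(P0, v0, 146). refcount(pp0)=2>1 -> COPY to pp5. 6 ppages; refcounts: pp0:1 pp1:2 pp2:3 pp3:1 pp4:1 pp5:1

Answer: 1 2 3 1 1 1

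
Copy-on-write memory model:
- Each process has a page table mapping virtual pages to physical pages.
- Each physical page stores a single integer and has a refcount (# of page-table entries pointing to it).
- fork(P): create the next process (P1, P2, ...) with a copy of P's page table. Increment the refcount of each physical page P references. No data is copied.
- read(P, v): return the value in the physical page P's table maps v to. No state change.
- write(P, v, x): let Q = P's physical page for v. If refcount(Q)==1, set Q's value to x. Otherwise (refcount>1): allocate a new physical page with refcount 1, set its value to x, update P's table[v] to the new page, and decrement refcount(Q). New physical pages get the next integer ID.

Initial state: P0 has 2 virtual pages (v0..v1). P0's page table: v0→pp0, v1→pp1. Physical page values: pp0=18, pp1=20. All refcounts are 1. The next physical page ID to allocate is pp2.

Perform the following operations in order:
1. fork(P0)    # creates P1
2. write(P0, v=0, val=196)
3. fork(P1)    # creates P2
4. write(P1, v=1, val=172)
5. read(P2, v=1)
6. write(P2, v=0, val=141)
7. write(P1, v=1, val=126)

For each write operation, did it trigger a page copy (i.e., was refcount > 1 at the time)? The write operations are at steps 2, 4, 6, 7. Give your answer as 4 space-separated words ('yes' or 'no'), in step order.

Op 1: fork(P0) -> P1. 2 ppages; refcounts: pp0:2 pp1:2
Op 2: write(P0, v0, 196). refcount(pp0)=2>1 -> COPY to pp2. 3 ppages; refcounts: pp0:1 pp1:2 pp2:1
Op 3: fork(P1) -> P2. 3 ppages; refcounts: pp0:2 pp1:3 pp2:1
Op 4: write(P1, v1, 172). refcount(pp1)=3>1 -> COPY to pp3. 4 ppages; refcounts: pp0:2 pp1:2 pp2:1 pp3:1
Op 5: read(P2, v1) -> 20. No state change.
Op 6: write(P2, v0, 141). refcount(pp0)=2>1 -> COPY to pp4. 5 ppages; refcounts: pp0:1 pp1:2 pp2:1 pp3:1 pp4:1
Op 7: write(P1, v1, 126). refcount(pp3)=1 -> write in place. 5 ppages; refcounts: pp0:1 pp1:2 pp2:1 pp3:1 pp4:1

yes yes yes no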